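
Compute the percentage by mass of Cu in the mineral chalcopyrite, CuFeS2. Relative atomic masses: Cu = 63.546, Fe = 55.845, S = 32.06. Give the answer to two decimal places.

Formula mass = 1·63.546 + 1·55.845 + 2·32.06 = 183.511 g/mol, of which 63.546 g is Cu.
So Cu makes up 63.546/183.511 = 0.3463 of the mass, i.e. 34.63%.

34.63 mass %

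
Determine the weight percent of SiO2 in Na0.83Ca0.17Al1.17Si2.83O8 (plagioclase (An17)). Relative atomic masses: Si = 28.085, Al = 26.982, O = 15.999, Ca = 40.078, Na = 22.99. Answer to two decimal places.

Molar mass of Na0.83Ca0.17Al1.17Si2.83O8 = 0.83*22.99 + 0.17*40.078 + 1.17*26.982 + 2.83*28.085 + 8*15.999 = 264.936 g/mol.
Each formula unit contains 2.83 Si, equivalent to 2.83/1 = 2.8300 mol SiO2.
M(SiO2) = 1×28.085 + 2×15.999 = 60.083 g/mol.
Mass of SiO2 per formula unit = 2.8300 × 60.083 = 170.035 g.
SiO2 wt% = 170.035 / 264.936 × 100 = 64.18%.

64.18 wt%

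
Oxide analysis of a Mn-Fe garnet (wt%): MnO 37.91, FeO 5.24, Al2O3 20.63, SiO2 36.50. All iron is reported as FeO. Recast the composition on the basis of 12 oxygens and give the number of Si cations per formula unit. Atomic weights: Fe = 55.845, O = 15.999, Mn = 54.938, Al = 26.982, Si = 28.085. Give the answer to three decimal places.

3.001 Si apfu

37.91 wt% MnO ÷ 70.937 g/mol = 0.53442 mol, giving 0.53442 Mn and 0.53442 O.
5.24 wt% FeO ÷ 71.844 g/mol = 0.07294 mol, giving 0.07294 Fe and 0.07294 O.
20.63 wt% Al2O3 ÷ 101.961 g/mol = 0.20233 mol, giving 0.40466 Al and 0.60699 O.
36.50 wt% SiO2 ÷ 60.083 g/mol = 0.60749 mol, giving 0.60749 Si and 1.21498 O.
Oxygen sums to 2.42933; scaling by 12/2.42933 = 4.93963 puts the formula on 12 O.
Si: 0.60749 × 4.93963 = 3.001 atoms per formula unit.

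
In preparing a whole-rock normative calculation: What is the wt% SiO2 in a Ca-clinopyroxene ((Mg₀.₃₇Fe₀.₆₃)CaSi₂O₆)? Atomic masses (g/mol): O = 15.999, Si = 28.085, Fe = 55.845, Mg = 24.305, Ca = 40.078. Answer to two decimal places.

Formula mass = 236.417 g/mol.
2 Si → 2.0000 mol SiO2 per formula unit; M(SiO2) = 60.083, so SiO2 mass = 120.166 g.
120.166/236.417 × 100 = 50.83 wt%.

50.83 wt%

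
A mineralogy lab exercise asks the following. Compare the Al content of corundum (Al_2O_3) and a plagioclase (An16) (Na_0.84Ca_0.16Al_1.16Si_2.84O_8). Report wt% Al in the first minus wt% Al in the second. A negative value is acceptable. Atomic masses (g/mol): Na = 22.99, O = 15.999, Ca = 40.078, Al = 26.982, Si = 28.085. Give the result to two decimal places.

41.11 percentage points

Al in Al_2O_3: molar mass 101.961 g/mol; 2×26.982 = 53.964 g → 52.93 wt%.
Al in Na_0.84Ca_0.16Al_1.16Si_2.84O_8: molar mass 264.777 g/mol; 1.16×26.982 = 31.299 g → 11.82 wt%.
Difference = 52.93 − 11.82 = 41.11 percentage points.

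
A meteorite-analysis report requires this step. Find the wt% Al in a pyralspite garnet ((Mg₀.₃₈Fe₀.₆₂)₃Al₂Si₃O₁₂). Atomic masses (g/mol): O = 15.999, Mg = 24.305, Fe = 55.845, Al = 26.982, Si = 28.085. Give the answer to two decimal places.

11.69 mass %

Formula mass = 1.14×24.305 + 1.86×55.845 + 2×26.982 + 3×28.085 + 12×15.999 = 461.786 g/mol, of which 53.964 g is Al.
So Al makes up 53.964/461.786 = 0.1169 of the mass, i.e. 11.69%.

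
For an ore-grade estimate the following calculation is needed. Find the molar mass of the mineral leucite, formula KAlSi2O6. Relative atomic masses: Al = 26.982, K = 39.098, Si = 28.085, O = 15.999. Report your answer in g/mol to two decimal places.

K: 1 × 39.098 = 39.0980
Al: 1 × 26.982 = 26.9820
Si: 2 × 28.085 = 56.1700
O: 6 × 15.999 = 95.9940
Summing the contributions gives the formula mass.

218.24 g/mol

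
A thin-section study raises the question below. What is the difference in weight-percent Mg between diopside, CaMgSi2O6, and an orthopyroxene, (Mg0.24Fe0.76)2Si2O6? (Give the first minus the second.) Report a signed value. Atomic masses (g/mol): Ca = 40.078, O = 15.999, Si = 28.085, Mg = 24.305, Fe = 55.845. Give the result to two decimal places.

6.53 percentage points

M(CaMgSi2O6) = 216.547 g/mol, so wt% Mg = 24.305/216.547 × 100 = 11.22%.
M((Mg0.24Fe0.76)2Si2O6) = 248.715 g/mol, so wt% Mg = 11.666/248.715 × 100 = 4.69%.
11.22 − 4.69 = 6.53 pp.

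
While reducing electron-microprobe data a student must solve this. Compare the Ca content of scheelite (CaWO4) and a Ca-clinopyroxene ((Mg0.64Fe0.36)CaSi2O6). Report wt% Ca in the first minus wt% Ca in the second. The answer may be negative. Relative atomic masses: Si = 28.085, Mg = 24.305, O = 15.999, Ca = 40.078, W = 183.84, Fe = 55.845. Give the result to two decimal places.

-3.67 percentage points

First mineral: 40.078 g Ca in 287.914 g formula = 13.92 wt% Ca.
Second mineral: 40.078 g Ca in 227.901 g formula = 17.59 wt% Ca.
13.92% − 17.59% gives a difference of -3.67 percentage points.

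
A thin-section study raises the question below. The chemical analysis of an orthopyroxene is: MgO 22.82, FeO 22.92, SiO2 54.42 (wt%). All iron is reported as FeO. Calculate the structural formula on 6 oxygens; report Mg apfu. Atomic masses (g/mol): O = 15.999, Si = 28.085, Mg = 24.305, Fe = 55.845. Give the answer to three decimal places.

MgO: 22.82/40.304 = 0.56620 mol → 0.56620 mol Mg, 0.56620 mol O.
FeO: 22.92/71.844 = 0.31902 mol → 0.31902 mol Fe, 0.31902 mol O.
SiO2: 54.42/60.083 = 0.90575 mol → 0.90575 mol Si, 1.81150 mol O.
Total oxygen = 2.69672 mol. Normalization factor = 6/2.69672 = 2.22493.
Mg per 6 O = 0.56620 × 2.22493 = 1.260.

1.260 Mg apfu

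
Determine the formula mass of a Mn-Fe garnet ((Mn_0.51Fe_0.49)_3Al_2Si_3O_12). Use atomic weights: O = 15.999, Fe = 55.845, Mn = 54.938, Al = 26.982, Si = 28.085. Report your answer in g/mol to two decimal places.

496.35 g/mol

M = 1.53×54.938 + 1.47×55.845 + 2×26.982 + 3×28.085 + 12×15.999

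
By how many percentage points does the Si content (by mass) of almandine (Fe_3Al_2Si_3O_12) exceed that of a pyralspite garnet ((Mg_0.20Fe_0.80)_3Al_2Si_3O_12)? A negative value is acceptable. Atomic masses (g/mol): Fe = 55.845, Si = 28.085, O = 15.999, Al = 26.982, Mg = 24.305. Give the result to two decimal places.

-0.67 percentage points

First mineral: 84.255 g Si in 497.742 g formula = 16.93 wt% Si.
Second mineral: 84.255 g Si in 478.818 g formula = 17.60 wt% Si.
16.93% − 17.60% gives a difference of -0.67 percentage points.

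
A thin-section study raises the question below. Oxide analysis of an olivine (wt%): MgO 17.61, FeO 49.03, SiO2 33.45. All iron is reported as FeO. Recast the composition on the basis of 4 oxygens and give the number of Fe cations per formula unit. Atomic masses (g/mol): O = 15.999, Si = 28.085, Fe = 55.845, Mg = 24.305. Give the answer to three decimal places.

1.223 Fe apfu

17.61 wt% MgO ÷ 40.304 g/mol = 0.43693 mol, giving 0.43693 Mg and 0.43693 O.
49.03 wt% FeO ÷ 71.844 g/mol = 0.68245 mol, giving 0.68245 Fe and 0.68245 O.
33.45 wt% SiO2 ÷ 60.083 g/mol = 0.55673 mol, giving 0.55673 Si and 1.11346 O.
Oxygen sums to 2.23284; scaling by 4/2.23284 = 1.79144 puts the formula on 4 O.
Fe: 0.68245 × 1.79144 = 1.223 atoms per formula unit.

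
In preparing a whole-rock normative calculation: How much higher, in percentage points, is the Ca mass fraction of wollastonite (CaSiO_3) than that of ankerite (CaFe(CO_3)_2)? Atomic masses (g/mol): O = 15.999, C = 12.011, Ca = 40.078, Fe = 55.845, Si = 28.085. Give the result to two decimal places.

Ca in CaSiO_3: molar mass 116.160 g/mol; 1×40.078 = 40.078 g → 34.50 wt%.
Ca in CaFe(CO_3)_2: molar mass 215.939 g/mol; 1×40.078 = 40.078 g → 18.56 wt%.
Difference = 34.50 − 18.56 = 15.94 percentage points.

15.94 percentage points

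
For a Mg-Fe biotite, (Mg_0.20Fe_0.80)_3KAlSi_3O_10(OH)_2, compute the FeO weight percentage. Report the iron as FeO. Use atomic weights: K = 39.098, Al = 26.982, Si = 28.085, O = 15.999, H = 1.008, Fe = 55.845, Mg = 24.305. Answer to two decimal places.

Formula mass = 492.950 g/mol.
2.40 Fe → 2.4000 mol FeO per formula unit; M(FeO) = 71.844, so FeO mass = 172.426 g.
172.426/492.950 × 100 = 34.98 wt%.

34.98 wt%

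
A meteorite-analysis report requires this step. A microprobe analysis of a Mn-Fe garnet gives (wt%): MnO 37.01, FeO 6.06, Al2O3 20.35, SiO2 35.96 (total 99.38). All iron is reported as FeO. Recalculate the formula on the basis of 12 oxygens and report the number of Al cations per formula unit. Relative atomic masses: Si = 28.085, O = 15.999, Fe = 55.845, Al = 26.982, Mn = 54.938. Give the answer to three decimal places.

37.01 wt% MnO ÷ 70.937 g/mol = 0.52173 mol, giving 0.52173 Mn and 0.52173 O.
6.06 wt% FeO ÷ 71.844 g/mol = 0.08435 mol, giving 0.08435 Fe and 0.08435 O.
20.35 wt% Al2O3 ÷ 101.961 g/mol = 0.19959 mol, giving 0.39918 Al and 0.59877 O.
35.96 wt% SiO2 ÷ 60.083 g/mol = 0.59851 mol, giving 0.59851 Si and 1.19702 O.
Oxygen sums to 2.40187; scaling by 12/2.40187 = 4.99611 puts the formula on 12 O.
Al: 0.39918 × 4.99611 = 1.994 atoms per formula unit.

1.994 Al apfu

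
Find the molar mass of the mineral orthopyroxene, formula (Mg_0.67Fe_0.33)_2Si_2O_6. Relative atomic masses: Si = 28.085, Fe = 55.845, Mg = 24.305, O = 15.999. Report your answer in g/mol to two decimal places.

M = 1.34(24.305) + 0.66(55.845) + 2(28.085) + 6(15.999)

221.59 g/mol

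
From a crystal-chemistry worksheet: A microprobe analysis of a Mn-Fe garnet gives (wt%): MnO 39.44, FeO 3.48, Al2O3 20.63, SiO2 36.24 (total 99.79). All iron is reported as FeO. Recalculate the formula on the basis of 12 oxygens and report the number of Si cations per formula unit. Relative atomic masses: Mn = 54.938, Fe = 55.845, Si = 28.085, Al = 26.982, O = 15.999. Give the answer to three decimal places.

2.994 Si apfu

39.44 wt% MnO ÷ 70.937 g/mol = 0.55599 mol, giving 0.55599 Mn and 0.55599 O.
3.48 wt% FeO ÷ 71.844 g/mol = 0.04844 mol, giving 0.04844 Fe and 0.04844 O.
20.63 wt% Al2O3 ÷ 101.961 g/mol = 0.20233 mol, giving 0.40466 Al and 0.60699 O.
36.24 wt% SiO2 ÷ 60.083 g/mol = 0.60317 mol, giving 0.60317 Si and 1.20634 O.
Oxygen sums to 2.41776; scaling by 12/2.41776 = 4.96327 puts the formula on 12 O.
Si: 0.60317 × 4.96327 = 2.994 atoms per formula unit.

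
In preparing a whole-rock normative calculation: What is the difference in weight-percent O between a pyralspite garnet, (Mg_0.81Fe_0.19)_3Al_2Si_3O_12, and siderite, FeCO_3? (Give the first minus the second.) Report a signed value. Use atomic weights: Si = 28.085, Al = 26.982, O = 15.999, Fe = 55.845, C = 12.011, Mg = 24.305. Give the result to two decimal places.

4.16 percentage points

First mineral: 191.988 g O in 421.100 g formula = 45.59 wt% O.
Second mineral: 47.997 g O in 115.853 g formula = 41.43 wt% O.
45.59% − 41.43% gives a difference of 4.16 percentage points.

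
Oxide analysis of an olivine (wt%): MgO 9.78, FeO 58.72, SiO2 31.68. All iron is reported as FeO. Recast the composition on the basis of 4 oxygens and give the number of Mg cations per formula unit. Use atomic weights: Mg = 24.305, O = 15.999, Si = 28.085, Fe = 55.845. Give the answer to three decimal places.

MgO: 9.78/40.304 = 0.24266 mol → 0.24266 mol Mg, 0.24266 mol O.
FeO: 58.72/71.844 = 0.81733 mol → 0.81733 mol Fe, 0.81733 mol O.
SiO2: 31.68/60.083 = 0.52727 mol → 0.52727 mol Si, 1.05454 mol O.
Total oxygen = 2.11453 mol. Normalization factor = 4/2.11453 = 1.89167.
Mg per 4 O = 0.24266 × 1.89167 = 0.459.

0.459 Mg apfu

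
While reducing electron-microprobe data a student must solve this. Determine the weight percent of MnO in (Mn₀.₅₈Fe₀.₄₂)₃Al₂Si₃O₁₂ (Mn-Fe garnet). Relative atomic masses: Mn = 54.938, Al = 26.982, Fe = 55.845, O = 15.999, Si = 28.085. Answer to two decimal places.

M((Mn₀.₅₈Fe₀.₄₂)₃Al₂Si₃O₁₂) = 496.164 g/mol; M(MnO) = 70.937 g/mol.
Moles MnO per formula unit = 1.74 Mn ÷ 1 = 1.7400.
MnO fraction = (1.7400 × 70.937) / 496.164 = 123.430/496.164 = 0.2488.

24.88 wt%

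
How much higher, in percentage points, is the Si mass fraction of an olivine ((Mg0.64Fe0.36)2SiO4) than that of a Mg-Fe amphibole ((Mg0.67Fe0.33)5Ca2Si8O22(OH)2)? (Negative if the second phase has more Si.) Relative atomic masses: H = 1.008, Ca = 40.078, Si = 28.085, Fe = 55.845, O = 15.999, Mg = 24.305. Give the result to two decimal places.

First mineral: 28.085 g Si in 163.400 g formula = 17.19 wt% Si.
Second mineral: 224.680 g Si in 864.394 g formula = 25.99 wt% Si.
17.19% − 25.99% gives a difference of -8.80 percentage points.

-8.80 percentage points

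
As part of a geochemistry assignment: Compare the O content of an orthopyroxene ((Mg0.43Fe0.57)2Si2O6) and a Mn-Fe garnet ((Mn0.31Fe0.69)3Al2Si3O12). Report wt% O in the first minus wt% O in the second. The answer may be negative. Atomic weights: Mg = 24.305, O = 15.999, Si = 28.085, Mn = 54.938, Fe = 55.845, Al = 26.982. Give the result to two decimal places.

1.91 percentage points

O in (Mg0.43Fe0.57)2Si2O6: molar mass 236.730 g/mol; 6×15.999 = 95.994 g → 40.55 wt%.
O in (Mn0.31Fe0.69)3Al2Si3O12: molar mass 496.898 g/mol; 12×15.999 = 191.988 g → 38.64 wt%.
Difference = 40.55 − 38.64 = 1.91 percentage points.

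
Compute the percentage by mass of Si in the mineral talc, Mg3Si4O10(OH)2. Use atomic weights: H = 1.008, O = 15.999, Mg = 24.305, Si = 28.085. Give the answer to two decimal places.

M(Mg3Si4O10(OH)2) = 379.259 g/mol.
Si contributes 4 × 28.085 = 112.340 g per mole.
112.340/379.259 = 0.2962 → 29.62%.

29.62 wt%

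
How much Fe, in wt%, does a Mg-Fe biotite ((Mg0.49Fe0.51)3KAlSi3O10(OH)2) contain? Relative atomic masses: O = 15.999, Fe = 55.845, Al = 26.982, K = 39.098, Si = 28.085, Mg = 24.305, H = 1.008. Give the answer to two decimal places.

Molar mass of (Mg0.49Fe0.51)3KAlSi3O10(OH)2: 1.47×24.305 + 1.53×55.845 + 1×39.098 + 1×26.982 + 3×28.085 + 12×15.999 + 2×1.008 = 465.510 g/mol.
Mass of Fe per formula unit: 1.53 × 55.845 = 85.443 g.
Weight fraction Fe = 85.443 / 465.510 = 0.1835.

18.35 wt%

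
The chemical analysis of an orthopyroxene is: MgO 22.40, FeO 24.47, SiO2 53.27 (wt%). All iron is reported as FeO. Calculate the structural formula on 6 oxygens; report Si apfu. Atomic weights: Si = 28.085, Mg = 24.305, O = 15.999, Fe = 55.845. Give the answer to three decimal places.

1.993 Si apfu

MgO (M=40.304): mol = 0.55578; Mg = 0.55578, O = 0.55578.
FeO (M=71.844): mol = 0.34060; Fe = 0.34060, O = 0.34060.
SiO2 (M=60.083): mol = 0.88661; Si = 0.88661, O = 1.77322.
ΣO = 2.66960; factor = 6/ΣO = 2.24753.
Si apfu = 0.88661 × 2.24753 = 1.993.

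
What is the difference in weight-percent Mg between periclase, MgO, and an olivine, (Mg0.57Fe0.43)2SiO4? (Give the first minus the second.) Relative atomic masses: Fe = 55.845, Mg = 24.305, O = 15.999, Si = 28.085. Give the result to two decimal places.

M(MgO) = 40.304 g/mol, so wt% Mg = 24.305/40.304 × 100 = 60.30%.
M((Mg0.57Fe0.43)2SiO4) = 167.815 g/mol, so wt% Mg = 27.708/167.815 × 100 = 16.51%.
60.30 − 16.51 = 43.79 pp.

43.79 percentage points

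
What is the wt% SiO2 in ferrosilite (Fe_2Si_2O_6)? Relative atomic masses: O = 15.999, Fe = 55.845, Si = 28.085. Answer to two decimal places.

45.54 wt%

M(Fe_2Si_2O_6) = 263.854 g/mol; M(SiO2) = 60.083 g/mol.
Moles SiO2 per formula unit = 2 Si ÷ 1 = 2.0000.
SiO2 fraction = (2.0000 × 60.083) / 263.854 = 120.166/263.854 = 0.4554.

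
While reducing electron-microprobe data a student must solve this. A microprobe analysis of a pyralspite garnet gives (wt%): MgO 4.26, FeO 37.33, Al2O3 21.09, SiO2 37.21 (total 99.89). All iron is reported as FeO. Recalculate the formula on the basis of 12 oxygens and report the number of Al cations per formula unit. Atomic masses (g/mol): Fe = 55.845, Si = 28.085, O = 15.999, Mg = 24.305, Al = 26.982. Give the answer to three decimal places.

1.998 Al apfu

MgO: 4.26/40.304 = 0.10570 mol → 0.10570 mol Mg, 0.10570 mol O.
FeO: 37.33/71.844 = 0.51960 mol → 0.51960 mol Fe, 0.51960 mol O.
Al2O3: 21.09/101.961 = 0.20684 mol → 0.41368 mol Al, 0.62052 mol O.
SiO2: 37.21/60.083 = 0.61931 mol → 0.61931 mol Si, 1.23862 mol O.
Total oxygen = 2.48444 mol. Normalization factor = 12/2.48444 = 4.83006.
Al per 12 O = 0.41368 × 4.83006 = 1.998.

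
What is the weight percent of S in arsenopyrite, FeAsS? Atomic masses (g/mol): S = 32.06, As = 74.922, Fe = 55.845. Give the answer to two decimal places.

19.69 wt%

Formula mass = 1×55.845 + 1×74.922 + 1×32.06 = 162.827 g/mol, of which 32.060 g is S.
So S makes up 32.060/162.827 = 0.1969 of the mass, i.e. 19.69%.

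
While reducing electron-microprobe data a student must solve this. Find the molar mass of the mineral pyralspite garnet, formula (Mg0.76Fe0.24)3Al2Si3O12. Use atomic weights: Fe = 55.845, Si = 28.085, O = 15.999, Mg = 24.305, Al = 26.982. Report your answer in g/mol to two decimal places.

425.83 g/mol

Mg: 2.28 × 24.305 = 55.4154
Fe: 0.72 × 55.845 = 40.2084
Al: 2 × 26.982 = 53.9640
Si: 3 × 28.085 = 84.2550
O: 12 × 15.999 = 191.9880
Summing the contributions gives the formula mass.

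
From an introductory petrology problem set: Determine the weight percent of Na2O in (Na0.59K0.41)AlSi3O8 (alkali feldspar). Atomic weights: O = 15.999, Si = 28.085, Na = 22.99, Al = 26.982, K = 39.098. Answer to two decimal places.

M((Na0.59K0.41)AlSi3O8) = 268.823 g/mol; M(Na2O) = 61.979 g/mol.
Moles Na2O per formula unit = 0.59 Na ÷ 2 = 0.2950.
Na2O fraction = (0.2950 × 61.979) / 268.823 = 18.284/268.823 = 0.0680.

6.80 wt%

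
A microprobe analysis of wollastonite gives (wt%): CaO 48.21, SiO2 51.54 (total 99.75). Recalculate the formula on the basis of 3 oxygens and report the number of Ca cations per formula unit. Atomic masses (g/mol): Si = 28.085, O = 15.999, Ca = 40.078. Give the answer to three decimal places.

CaO: 48.21/56.077 = 0.85971 mol → 0.85971 mol Ca, 0.85971 mol O.
SiO2: 51.54/60.083 = 0.85781 mol → 0.85781 mol Si, 1.71562 mol O.
Total oxygen = 2.57533 mol. Normalization factor = 3/2.57533 = 1.16490.
Ca per 3 O = 0.85971 × 1.16490 = 1.001.

1.001 Ca apfu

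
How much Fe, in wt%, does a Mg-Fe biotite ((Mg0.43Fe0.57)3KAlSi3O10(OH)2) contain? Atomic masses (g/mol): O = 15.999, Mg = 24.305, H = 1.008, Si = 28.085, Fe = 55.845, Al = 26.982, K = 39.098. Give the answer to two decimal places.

20.27 wt%

Molar mass of (Mg0.43Fe0.57)3KAlSi3O10(OH)2: 1.29×24.305 + 1.71×55.845 + 1×39.098 + 1×26.982 + 3×28.085 + 12×15.999 + 2×1.008 = 471.187 g/mol.
Mass of Fe per formula unit: 1.71 × 55.845 = 95.495 g.
Weight fraction Fe = 95.495 / 471.187 = 0.2027.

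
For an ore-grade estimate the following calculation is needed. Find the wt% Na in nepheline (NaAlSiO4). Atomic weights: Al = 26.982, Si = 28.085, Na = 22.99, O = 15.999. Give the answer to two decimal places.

Formula mass = 1·22.99 + 1·26.982 + 1·28.085 + 4·15.999 = 142.053 g/mol, of which 22.990 g is Na.
So Na makes up 22.990/142.053 = 0.1618 of the mass, i.e. 16.18%.

16.18 mass %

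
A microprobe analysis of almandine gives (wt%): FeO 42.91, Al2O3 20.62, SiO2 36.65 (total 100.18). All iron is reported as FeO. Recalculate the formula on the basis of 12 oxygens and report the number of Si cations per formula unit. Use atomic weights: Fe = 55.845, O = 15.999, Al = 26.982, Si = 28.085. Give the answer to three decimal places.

FeO (M=71.844): mol = 0.59727; Fe = 0.59727, O = 0.59727.
Al2O3 (M=101.961): mol = 0.20223; Al = 0.40446, O = 0.60669.
SiO2 (M=60.083): mol = 0.60999; Si = 0.60999, O = 1.21998.
ΣO = 2.42394; factor = 12/ΣO = 4.95062.
Si apfu = 0.60999 × 4.95062 = 3.020.

3.020 Si apfu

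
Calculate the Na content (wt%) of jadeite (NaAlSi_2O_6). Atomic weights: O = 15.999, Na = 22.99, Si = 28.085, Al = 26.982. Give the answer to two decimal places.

11.37 wt%

Formula mass = 1×22.99 + 1×26.982 + 2×28.085 + 6×15.999 = 202.136 g/mol, of which 22.990 g is Na.
So Na makes up 22.990/202.136 = 0.1137 of the mass, i.e. 11.37%.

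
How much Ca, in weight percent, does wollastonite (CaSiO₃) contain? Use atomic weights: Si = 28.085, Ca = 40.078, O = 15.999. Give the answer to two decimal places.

M(CaSiO₃) = 116.160 g/mol.
Ca contributes 1 × 40.078 = 40.078 g per mole.
40.078/116.160 = 0.3450 → 34.50%.

34.50 weight percent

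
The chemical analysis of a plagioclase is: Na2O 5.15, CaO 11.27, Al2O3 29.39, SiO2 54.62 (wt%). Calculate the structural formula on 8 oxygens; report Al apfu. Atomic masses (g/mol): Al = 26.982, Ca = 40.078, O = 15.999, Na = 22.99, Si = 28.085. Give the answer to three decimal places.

1.554 Al apfu

Na2O (M=61.979): mol = 0.08309; Na = 0.16618, O = 0.08309.
CaO (M=56.077): mol = 0.20097; Ca = 0.20097, O = 0.20097.
Al2O3 (M=101.961): mol = 0.28825; Al = 0.57650, O = 0.86475.
SiO2 (M=60.083): mol = 0.90908; Si = 0.90908, O = 1.81816.
ΣO = 2.96697; factor = 8/ΣO = 2.69635.
Al apfu = 0.57650 × 2.69635 = 1.554.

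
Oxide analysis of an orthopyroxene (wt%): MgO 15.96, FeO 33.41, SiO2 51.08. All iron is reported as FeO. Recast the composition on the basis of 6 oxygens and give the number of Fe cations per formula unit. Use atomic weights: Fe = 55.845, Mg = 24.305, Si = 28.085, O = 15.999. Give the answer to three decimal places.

1.089 Fe apfu

15.96 wt% MgO ÷ 40.304 g/mol = 0.39599 mol, giving 0.39599 Mg and 0.39599 O.
33.41 wt% FeO ÷ 71.844 g/mol = 0.46504 mol, giving 0.46504 Fe and 0.46504 O.
51.08 wt% SiO2 ÷ 60.083 g/mol = 0.85016 mol, giving 0.85016 Si and 1.70032 O.
Oxygen sums to 2.56135; scaling by 6/2.56135 = 2.34251 puts the formula on 6 O.
Fe: 0.46504 × 2.34251 = 1.089 atoms per formula unit.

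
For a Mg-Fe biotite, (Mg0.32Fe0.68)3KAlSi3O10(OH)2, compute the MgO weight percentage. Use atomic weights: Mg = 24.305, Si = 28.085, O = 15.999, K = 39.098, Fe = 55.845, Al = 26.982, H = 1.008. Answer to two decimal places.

8.03 wt%

M((Mg0.32Fe0.68)3KAlSi3O10(OH)2) = 481.596 g/mol; M(MgO) = 40.304 g/mol.
Moles MgO per formula unit = 0.96 Mg ÷ 1 = 0.9600.
MgO fraction = (0.9600 × 40.304) / 481.596 = 38.692/481.596 = 0.0803.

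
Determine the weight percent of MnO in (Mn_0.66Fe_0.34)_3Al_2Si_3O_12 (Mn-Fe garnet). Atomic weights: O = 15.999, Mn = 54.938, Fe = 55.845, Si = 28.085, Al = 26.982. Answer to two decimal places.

M((Mn_0.66Fe_0.34)_3Al_2Si_3O_12) = 495.946 g/mol; M(MnO) = 70.937 g/mol.
Moles MnO per formula unit = 1.98 Mn ÷ 1 = 1.9800.
MnO fraction = (1.9800 × 70.937) / 495.946 = 140.455/495.946 = 0.2832.

28.32 wt%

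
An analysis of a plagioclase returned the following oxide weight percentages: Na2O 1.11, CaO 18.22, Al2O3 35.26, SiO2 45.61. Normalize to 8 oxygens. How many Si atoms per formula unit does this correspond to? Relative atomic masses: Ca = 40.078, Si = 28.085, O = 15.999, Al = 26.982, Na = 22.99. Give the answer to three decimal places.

2.095 Si apfu

1.11 wt% Na2O ÷ 61.979 g/mol = 0.01791 mol, giving 0.03582 Na and 0.01791 O.
18.22 wt% CaO ÷ 56.077 g/mol = 0.32491 mol, giving 0.32491 Ca and 0.32491 O.
35.26 wt% Al2O3 ÷ 101.961 g/mol = 0.34582 mol, giving 0.69164 Al and 1.03746 O.
45.61 wt% SiO2 ÷ 60.083 g/mol = 0.75912 mol, giving 0.75912 Si and 1.51824 O.
Oxygen sums to 2.89852; scaling by 8/2.89852 = 2.76003 puts the formula on 8 O.
Si: 0.75912 × 2.76003 = 2.095 atoms per formula unit.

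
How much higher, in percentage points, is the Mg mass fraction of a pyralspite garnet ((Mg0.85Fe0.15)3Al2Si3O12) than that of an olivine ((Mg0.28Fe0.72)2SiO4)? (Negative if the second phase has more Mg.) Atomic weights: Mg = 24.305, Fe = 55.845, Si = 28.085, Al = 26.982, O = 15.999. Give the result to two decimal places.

First mineral: 61.978 g Mg in 417.315 g formula = 14.85 wt% Mg.
Second mineral: 13.611 g Mg in 186.109 g formula = 7.31 wt% Mg.
14.85% − 7.31% gives a difference of 7.54 percentage points.

7.54 percentage points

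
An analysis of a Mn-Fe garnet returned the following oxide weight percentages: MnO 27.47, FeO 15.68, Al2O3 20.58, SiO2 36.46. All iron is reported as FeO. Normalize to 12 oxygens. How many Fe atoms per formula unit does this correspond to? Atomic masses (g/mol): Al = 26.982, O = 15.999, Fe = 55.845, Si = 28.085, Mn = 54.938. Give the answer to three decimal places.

MnO: 27.47/70.937 = 0.38725 mol → 0.38725 mol Mn, 0.38725 mol O.
FeO: 15.68/71.844 = 0.21825 mol → 0.21825 mol Fe, 0.21825 mol O.
Al2O3: 20.58/101.961 = 0.20184 mol → 0.40368 mol Al, 0.60552 mol O.
SiO2: 36.46/60.083 = 0.60683 mol → 0.60683 mol Si, 1.21366 mol O.
Total oxygen = 2.42468 mol. Normalization factor = 12/2.42468 = 4.94911.
Fe per 12 O = 0.21825 × 4.94911 = 1.080.

1.080 Fe apfu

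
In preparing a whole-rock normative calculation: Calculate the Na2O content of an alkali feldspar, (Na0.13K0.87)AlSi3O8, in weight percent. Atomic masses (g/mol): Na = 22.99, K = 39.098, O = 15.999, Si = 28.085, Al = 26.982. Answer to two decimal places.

Molar mass of (Na0.13K0.87)AlSi3O8 = 0.13·22.99 + 0.87·39.098 + 1·26.982 + 3·28.085 + 8·15.999 = 276.233 g/mol.
Each formula unit contains 0.13 Na, equivalent to 0.13/2 = 0.0650 mol Na2O.
M(Na2O) = 2×22.99 + 1×15.999 = 61.979 g/mol.
Mass of Na2O per formula unit = 0.0650 × 61.979 = 4.029 g.
Na2O wt% = 4.029 / 276.233 × 100 = 1.46%.

1.46 wt%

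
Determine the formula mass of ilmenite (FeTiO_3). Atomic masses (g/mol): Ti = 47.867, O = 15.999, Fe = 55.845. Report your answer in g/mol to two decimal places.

The formula mass is the sum 1*55.845 + 1*47.867 + 3*15.999.

151.71 g/mol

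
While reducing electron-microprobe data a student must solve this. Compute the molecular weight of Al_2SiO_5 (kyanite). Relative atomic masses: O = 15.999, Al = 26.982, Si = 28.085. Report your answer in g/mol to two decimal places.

162.04 g/mol

M = 2*26.982 + 1*28.085 + 5*15.999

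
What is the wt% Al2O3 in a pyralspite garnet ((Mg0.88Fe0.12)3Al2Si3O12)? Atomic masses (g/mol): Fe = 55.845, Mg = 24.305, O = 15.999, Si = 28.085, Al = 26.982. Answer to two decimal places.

Formula mass = 414.476 g/mol.
2 Al → 1.0000 mol Al2O3 per formula unit; M(Al2O3) = 101.961, so Al2O3 mass = 101.961 g.
101.961/414.476 × 100 = 24.60 wt%.

24.60 wt%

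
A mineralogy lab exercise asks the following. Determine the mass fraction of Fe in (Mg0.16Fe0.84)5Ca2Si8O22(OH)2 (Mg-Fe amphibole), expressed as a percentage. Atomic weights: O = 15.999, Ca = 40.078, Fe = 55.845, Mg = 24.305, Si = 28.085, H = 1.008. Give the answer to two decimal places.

24.82 wt%

Molar mass of (Mg0.16Fe0.84)5Ca2Si8O22(OH)2: 0.80×24.305 + 4.20×55.845 + 2×40.078 + 8×28.085 + 24×15.999 + 2×1.008 = 944.821 g/mol.
Mass of Fe per formula unit: 4.20 × 55.845 = 234.549 g.
Weight fraction Fe = 234.549 / 944.821 = 0.2482.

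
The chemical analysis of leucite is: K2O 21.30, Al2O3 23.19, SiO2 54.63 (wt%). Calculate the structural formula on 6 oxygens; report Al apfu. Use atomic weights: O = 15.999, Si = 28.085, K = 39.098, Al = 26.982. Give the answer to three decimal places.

1.001 Al apfu

K2O: 21.30/94.195 = 0.22613 mol → 0.45226 mol K, 0.22613 mol O.
Al2O3: 23.19/101.961 = 0.22744 mol → 0.45488 mol Al, 0.68232 mol O.
SiO2: 54.63/60.083 = 0.90924 mol → 0.90924 mol Si, 1.81848 mol O.
Total oxygen = 2.72693 mol. Normalization factor = 6/2.72693 = 2.20028.
Al per 6 O = 0.45488 × 2.20028 = 1.001.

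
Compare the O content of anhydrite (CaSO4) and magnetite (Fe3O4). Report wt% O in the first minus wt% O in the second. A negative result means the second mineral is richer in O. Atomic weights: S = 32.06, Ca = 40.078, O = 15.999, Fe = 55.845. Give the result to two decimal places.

First mineral: 63.996 g O in 136.134 g formula = 47.01 wt% O.
Second mineral: 63.996 g O in 231.531 g formula = 27.64 wt% O.
47.01% − 27.64% gives a difference of 19.37 percentage points.

19.37 percentage points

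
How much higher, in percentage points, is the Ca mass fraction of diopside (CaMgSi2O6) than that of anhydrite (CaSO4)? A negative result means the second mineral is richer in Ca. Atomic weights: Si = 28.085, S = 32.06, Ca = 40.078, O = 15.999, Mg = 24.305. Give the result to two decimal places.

-10.93 percentage points

First mineral: 40.078 g Ca in 216.547 g formula = 18.51 wt% Ca.
Second mineral: 40.078 g Ca in 136.134 g formula = 29.44 wt% Ca.
18.51% − 29.44% gives a difference of -10.93 percentage points.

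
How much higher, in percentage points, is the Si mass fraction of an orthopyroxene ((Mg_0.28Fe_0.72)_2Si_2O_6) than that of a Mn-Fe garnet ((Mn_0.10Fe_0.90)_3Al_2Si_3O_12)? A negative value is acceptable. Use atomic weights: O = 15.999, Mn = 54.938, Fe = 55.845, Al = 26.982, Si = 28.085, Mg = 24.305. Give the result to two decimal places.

5.88 percentage points

Si in (Mg_0.28Fe_0.72)_2Si_2O_6: molar mass 246.192 g/mol; 2×28.085 = 56.170 g → 22.82 wt%.
Si in (Mn_0.10Fe_0.90)_3Al_2Si_3O_12: molar mass 497.470 g/mol; 3×28.085 = 84.255 g → 16.94 wt%.
Difference = 22.82 − 16.94 = 5.88 percentage points.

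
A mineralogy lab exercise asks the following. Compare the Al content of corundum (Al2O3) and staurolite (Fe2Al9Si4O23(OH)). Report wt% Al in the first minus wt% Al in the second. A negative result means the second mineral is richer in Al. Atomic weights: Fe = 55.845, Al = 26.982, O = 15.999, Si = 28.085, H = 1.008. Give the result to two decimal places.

24.42 percentage points

Al in Al2O3: molar mass 101.961 g/mol; 2×26.982 = 53.964 g → 52.93 wt%.
Al in Fe2Al9Si4O23(OH): molar mass 851.852 g/mol; 9×26.982 = 242.838 g → 28.51 wt%.
Difference = 52.93 − 28.51 = 24.42 percentage points.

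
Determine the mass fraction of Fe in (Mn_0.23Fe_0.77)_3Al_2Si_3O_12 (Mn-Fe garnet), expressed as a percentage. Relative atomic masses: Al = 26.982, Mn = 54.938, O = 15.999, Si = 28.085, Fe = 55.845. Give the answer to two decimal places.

25.95 wt%

Formula mass = 0.69·54.938 + 2.31·55.845 + 2·26.982 + 3·28.085 + 12·15.999 = 497.116 g/mol, of which 129.002 g is Fe.
So Fe makes up 129.002/497.116 = 0.2595 of the mass, i.e. 25.95%.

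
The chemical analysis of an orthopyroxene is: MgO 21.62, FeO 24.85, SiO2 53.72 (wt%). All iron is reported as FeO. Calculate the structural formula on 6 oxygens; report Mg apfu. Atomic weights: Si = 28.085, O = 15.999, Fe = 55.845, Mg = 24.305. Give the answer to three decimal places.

MgO (M=40.304): mol = 0.53642; Mg = 0.53642, O = 0.53642.
FeO (M=71.844): mol = 0.34589; Fe = 0.34589, O = 0.34589.
SiO2 (M=60.083): mol = 0.89410; Si = 0.89410, O = 1.78820.
ΣO = 2.67051; factor = 6/ΣO = 2.24676.
Mg apfu = 0.53642 × 2.24676 = 1.205.

1.205 Mg apfu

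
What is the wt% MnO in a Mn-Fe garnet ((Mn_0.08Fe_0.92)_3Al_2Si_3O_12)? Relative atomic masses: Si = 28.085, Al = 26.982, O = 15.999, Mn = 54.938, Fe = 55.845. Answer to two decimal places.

3.42 wt%

Formula mass = 497.524 g/mol.
0.24 Mn → 0.2400 mol MnO per formula unit; M(MnO) = 70.937, so MnO mass = 17.025 g.
17.025/497.524 × 100 = 3.42 wt%.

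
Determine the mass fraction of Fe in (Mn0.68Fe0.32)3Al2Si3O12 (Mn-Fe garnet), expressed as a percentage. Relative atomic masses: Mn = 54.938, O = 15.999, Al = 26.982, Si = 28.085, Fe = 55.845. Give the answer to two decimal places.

Molar mass of (Mn0.68Fe0.32)3Al2Si3O12: 2.04·54.938 + 0.96·55.845 + 2·26.982 + 3·28.085 + 12·15.999 = 495.892 g/mol.
Mass of Fe per formula unit: 0.96 × 55.845 = 53.611 g.
Weight fraction Fe = 53.611 / 495.892 = 0.1081.

10.81 weight percent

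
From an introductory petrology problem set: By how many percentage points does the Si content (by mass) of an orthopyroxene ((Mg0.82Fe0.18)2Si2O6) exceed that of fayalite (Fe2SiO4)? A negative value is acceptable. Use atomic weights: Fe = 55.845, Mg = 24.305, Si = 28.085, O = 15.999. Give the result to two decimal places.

M((Mg0.82Fe0.18)2Si2O6) = 212.128 g/mol, so wt% Si = 56.170/212.128 × 100 = 26.48%.
M(Fe2SiO4) = 203.771 g/mol, so wt% Si = 28.085/203.771 × 100 = 13.78%.
26.48 − 13.78 = 12.70 pp.

12.70 percentage points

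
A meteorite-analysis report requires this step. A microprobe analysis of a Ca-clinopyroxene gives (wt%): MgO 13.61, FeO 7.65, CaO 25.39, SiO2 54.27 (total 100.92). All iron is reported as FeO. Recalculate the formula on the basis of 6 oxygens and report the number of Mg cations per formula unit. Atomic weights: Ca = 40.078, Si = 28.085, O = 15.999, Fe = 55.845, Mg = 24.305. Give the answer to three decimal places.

0.749 Mg apfu

13.61 wt% MgO ÷ 40.304 g/mol = 0.33768 mol, giving 0.33768 Mg and 0.33768 O.
7.65 wt% FeO ÷ 71.844 g/mol = 0.10648 mol, giving 0.10648 Fe and 0.10648 O.
25.39 wt% CaO ÷ 56.077 g/mol = 0.45277 mol, giving 0.45277 Ca and 0.45277 O.
54.27 wt% SiO2 ÷ 60.083 g/mol = 0.90325 mol, giving 0.90325 Si and 1.80650 O.
Oxygen sums to 2.70343; scaling by 6/2.70343 = 2.21940 puts the formula on 6 O.
Mg: 0.33768 × 2.21940 = 0.749 atoms per formula unit.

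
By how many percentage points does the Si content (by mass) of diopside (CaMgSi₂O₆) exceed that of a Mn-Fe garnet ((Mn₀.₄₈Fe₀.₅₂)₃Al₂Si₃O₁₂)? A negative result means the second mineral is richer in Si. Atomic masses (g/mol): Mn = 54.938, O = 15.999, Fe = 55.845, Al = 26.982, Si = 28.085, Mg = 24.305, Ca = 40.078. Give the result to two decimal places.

First mineral: 56.170 g Si in 216.547 g formula = 25.94 wt% Si.
Second mineral: 84.255 g Si in 496.436 g formula = 16.97 wt% Si.
25.94% − 16.97% gives a difference of 8.97 percentage points.

8.97 percentage points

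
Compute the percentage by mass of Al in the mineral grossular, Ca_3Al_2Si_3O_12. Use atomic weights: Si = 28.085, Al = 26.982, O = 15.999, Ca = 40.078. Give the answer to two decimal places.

Formula mass = 3·40.078 + 2·26.982 + 3·28.085 + 12·15.999 = 450.441 g/mol, of which 53.964 g is Al.
So Al makes up 53.964/450.441 = 0.1198 of the mass, i.e. 11.98%.

11.98 wt%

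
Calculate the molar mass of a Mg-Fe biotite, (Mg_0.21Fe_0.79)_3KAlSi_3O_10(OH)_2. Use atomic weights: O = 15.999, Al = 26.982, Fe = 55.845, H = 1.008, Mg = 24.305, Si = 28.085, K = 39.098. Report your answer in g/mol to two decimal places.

492.00 g/mol

M = 0.63(24.305) + 2.37(55.845) + 1(39.098) + 1(26.982) + 3(28.085) + 12(15.999) + 2(1.008)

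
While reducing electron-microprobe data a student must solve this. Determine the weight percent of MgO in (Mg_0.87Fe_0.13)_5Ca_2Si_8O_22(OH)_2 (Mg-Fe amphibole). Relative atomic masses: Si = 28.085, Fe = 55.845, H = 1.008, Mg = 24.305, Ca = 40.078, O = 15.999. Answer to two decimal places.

21.05 wt%

Formula mass = 832.854 g/mol.
4.35 Mg → 4.3500 mol MgO per formula unit; M(MgO) = 40.304, so MgO mass = 175.322 g.
175.322/832.854 × 100 = 21.05 wt%.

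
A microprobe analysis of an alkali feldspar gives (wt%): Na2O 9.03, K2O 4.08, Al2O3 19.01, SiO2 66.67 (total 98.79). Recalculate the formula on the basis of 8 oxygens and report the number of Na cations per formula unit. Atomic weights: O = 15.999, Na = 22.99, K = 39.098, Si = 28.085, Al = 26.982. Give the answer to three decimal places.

0.786 Na apfu

9.03 wt% Na2O ÷ 61.979 g/mol = 0.14569 mol, giving 0.29138 Na and 0.14569 O.
4.08 wt% K2O ÷ 94.195 g/mol = 0.04331 mol, giving 0.08662 K and 0.04331 O.
19.01 wt% Al2O3 ÷ 101.961 g/mol = 0.18644 mol, giving 0.37288 Al and 0.55932 O.
66.67 wt% SiO2 ÷ 60.083 g/mol = 1.10963 mol, giving 1.10963 Si and 2.21926 O.
Oxygen sums to 2.96758; scaling by 8/2.96758 = 2.69580 puts the formula on 8 O.
Na: 0.29138 × 2.69580 = 0.786 atoms per formula unit.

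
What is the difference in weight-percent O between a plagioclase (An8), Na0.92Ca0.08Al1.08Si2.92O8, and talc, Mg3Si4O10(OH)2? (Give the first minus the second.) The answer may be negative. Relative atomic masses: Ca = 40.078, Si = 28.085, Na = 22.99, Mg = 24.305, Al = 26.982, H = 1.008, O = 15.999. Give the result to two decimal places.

First mineral: 127.992 g O in 263.498 g formula = 48.57 wt% O.
Second mineral: 191.988 g O in 379.259 g formula = 50.62 wt% O.
48.57% − 50.62% gives a difference of -2.05 percentage points.

-2.05 percentage points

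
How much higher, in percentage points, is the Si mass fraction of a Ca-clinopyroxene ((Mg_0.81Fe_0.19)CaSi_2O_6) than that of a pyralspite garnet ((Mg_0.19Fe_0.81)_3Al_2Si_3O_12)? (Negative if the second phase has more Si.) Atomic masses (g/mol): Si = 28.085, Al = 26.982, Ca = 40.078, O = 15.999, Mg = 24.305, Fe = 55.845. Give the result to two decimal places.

7.68 percentage points

First mineral: 56.170 g Si in 222.540 g formula = 25.24 wt% Si.
Second mineral: 84.255 g Si in 479.764 g formula = 17.56 wt% Si.
25.24% − 17.56% gives a difference of 7.68 percentage points.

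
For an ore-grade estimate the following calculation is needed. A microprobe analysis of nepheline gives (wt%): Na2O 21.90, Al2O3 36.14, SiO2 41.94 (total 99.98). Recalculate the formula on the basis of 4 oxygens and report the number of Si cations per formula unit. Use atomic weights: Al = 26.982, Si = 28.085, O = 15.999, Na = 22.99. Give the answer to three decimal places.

Na2O: 21.90/61.979 = 0.35335 mol → 0.70670 mol Na, 0.35335 mol O.
Al2O3: 36.14/101.961 = 0.35445 mol → 0.70890 mol Al, 1.06335 mol O.
SiO2: 41.94/60.083 = 0.69803 mol → 0.69803 mol Si, 1.39606 mol O.
Total oxygen = 2.81276 mol. Normalization factor = 4/2.81276 = 1.42209.
Si per 4 O = 0.69803 × 1.42209 = 0.993.

0.993 Si apfu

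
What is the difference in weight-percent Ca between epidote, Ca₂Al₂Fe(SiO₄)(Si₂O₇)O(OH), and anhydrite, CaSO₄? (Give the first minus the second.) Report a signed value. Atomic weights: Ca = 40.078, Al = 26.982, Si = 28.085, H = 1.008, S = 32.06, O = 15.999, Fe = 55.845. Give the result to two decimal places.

-12.85 percentage points

Ca in Ca₂Al₂Fe(SiO₄)(Si₂O₇)O(OH): molar mass 483.215 g/mol; 2×40.078 = 80.156 g → 16.59 wt%.
Ca in CaSO₄: molar mass 136.134 g/mol; 1×40.078 = 40.078 g → 29.44 wt%.
Difference = 16.59 − 29.44 = -12.85 percentage points.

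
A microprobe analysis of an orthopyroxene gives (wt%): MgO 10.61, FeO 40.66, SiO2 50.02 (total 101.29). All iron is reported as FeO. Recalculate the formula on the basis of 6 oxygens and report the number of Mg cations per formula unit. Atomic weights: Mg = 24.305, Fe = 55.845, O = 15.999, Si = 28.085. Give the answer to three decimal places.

0.633 Mg apfu

MgO: 10.61/40.304 = 0.26325 mol → 0.26325 mol Mg, 0.26325 mol O.
FeO: 40.66/71.844 = 0.56595 mol → 0.56595 mol Fe, 0.56595 mol O.
SiO2: 50.02/60.083 = 0.83252 mol → 0.83252 mol Si, 1.66504 mol O.
Total oxygen = 2.49424 mol. Normalization factor = 6/2.49424 = 2.40554.
Mg per 6 O = 0.26325 × 2.40554 = 0.633.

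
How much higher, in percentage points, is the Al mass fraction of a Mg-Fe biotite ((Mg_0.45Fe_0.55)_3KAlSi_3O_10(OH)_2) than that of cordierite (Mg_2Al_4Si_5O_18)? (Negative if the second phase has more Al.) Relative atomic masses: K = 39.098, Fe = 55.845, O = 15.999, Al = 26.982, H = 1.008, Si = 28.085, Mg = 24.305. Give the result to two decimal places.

M((Mg_0.45Fe_0.55)_3KAlSi_3O_10(OH)_2) = 469.295 g/mol, so wt% Al = 26.982/469.295 × 100 = 5.75%.
M(Mg_2Al_4Si_5O_18) = 584.945 g/mol, so wt% Al = 107.928/584.945 × 100 = 18.45%.
5.75 − 18.45 = -12.70 pp.

-12.70 percentage points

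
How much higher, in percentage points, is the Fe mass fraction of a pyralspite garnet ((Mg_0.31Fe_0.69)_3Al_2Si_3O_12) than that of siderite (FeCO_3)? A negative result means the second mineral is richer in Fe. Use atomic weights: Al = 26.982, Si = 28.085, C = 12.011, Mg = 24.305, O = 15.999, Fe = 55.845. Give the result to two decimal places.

-23.52 percentage points

M((Mg_0.31Fe_0.69)_3Al_2Si_3O_12) = 468.410 g/mol, so wt% Fe = 115.599/468.410 × 100 = 24.68%.
M(FeCO_3) = 115.853 g/mol, so wt% Fe = 55.845/115.853 × 100 = 48.20%.
24.68 − 48.20 = -23.52 pp.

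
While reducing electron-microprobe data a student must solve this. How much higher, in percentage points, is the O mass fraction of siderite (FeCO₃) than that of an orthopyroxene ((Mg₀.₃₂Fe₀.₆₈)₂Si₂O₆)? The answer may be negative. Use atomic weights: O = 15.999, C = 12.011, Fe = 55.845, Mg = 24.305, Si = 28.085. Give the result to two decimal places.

First mineral: 47.997 g O in 115.853 g formula = 41.43 wt% O.
Second mineral: 95.994 g O in 243.668 g formula = 39.40 wt% O.
41.43% − 39.40% gives a difference of 2.03 percentage points.

2.03 percentage points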